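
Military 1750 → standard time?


5:50 PM

Hour: 17
17 - 12 = 5 → PM


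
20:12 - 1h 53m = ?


18:19

Start: 1212 minutes from midnight
Subtract: 113 minutes
Remaining: 1212 - 113 = 1099
Hours: 18, Minutes: 19


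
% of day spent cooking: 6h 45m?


Time: 405 minutes
Day: 1440 minutes
Percentage = (405/1440) × 100 ≈ 28.1%

28.1%


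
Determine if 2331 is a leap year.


Rules: divisible by 4 AND (not by 100 OR by 400)
2331 ÷ 4 = 582 remainder 3 → not divisible by 4
Not divisible by 4 → not a leap year

No


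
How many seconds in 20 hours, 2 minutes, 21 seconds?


Hours: 20 × 3600 = 72000
Minutes: 2 × 60 = 120
Seconds: 21
Total = 72000 + 120 + 21 = 72141

72141 seconds


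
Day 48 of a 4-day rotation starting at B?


Shift A

Shifts: A, B, C, D
Start: B (index 1)
Day 48: (1 + 48 - 1) mod 4
= 48 mod 4
= 0
Index 0 → shift A


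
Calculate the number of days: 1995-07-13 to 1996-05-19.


From July 13, 1995 to May 19, 1996
Rest of July 1995: 31 - 13 = 18
Full months: August 31, September 30, October 31, November 30, December 31, January 31, February 1996 29, March 31, April 30
Days into May 1996: 19
Total = 18 + 31 + 30 + 31 + 30 + 31 + 31 + 29 + 31 + 30 + 19 = 311 days

311 days


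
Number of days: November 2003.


30 days

Month: November (month 11)
November has 30 days


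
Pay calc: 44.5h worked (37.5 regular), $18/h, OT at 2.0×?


$927.00

Regular: 37.5h × $18 = $675.00
Overtime: 44.5 - 37.5 = 7.0h
OT pay: 7.0h × $18 × 2.0 = $252.00
Total = $675.00 + $252.00 = $927.00


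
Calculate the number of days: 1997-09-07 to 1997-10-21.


44 days

From September 7, 1997 to October 21, 1997
Rest of September 1997: 30 - 7 = 23
Days into October 1997: 21
Total = 23 + 21 = 44 days


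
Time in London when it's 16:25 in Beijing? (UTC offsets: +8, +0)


Time difference = UTC+0 - UTC+8 = -8 hours
New hour = (16 -8) mod 24
= 8 mod 24 = 8
Minutes unchanged → 08:25

08:25


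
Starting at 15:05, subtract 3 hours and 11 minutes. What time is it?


Start: 905 minutes from midnight
Subtract: 191 minutes
Remaining: 905 - 191 = 714
Hours: 11, Minutes: 54

11:54


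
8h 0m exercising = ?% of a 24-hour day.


33.3%

Time: 480 minutes
Day: 1440 minutes
Percentage = (480/1440) × 100 ≈ 33.3%


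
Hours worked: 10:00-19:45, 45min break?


9h 0m (540 minutes)

Total time = (19×60+45) - (10×60+0)
= 1185 - 600 = 585 min
Minus break: 585 - 45 = 540 min
= 9h 0m


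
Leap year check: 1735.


Rules: divisible by 4 AND (not by 100 OR by 400)
1735 ÷ 4 = 433 remainder 3 → not divisible by 4
Not divisible by 4 → not a leap year

No


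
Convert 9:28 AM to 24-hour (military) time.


09:28

Input: 9:28 AM
AM hour stays: 9


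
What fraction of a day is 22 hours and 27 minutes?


Total minutes: 22×60 + 27 = 1347
Day = 24×60 = 1440 minutes
Fraction = 1347/1440 ≈ 0.9354
As a percentage: 1347/1440 × 100 ≈ 93.54%

0.9354 (93.54%)


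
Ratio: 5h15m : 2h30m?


Duration 1: 315 minutes
Duration 2: 150 minutes
Ratio = 315:150
GCD = 15
Simplified = 21:10
As a decimal: 21/10 = 2.10

21:10 (2.10)


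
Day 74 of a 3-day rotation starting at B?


Shifts: A, B, C
Start: B (index 1)
Day 74: (1 + 74 - 1) mod 3
= 74 mod 3
= 2
Index 2 → shift C

Shift C


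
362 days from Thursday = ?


Tuesday

Start: Thursday (index 3)
(3 + 362) mod 7
= 365 mod 7
= 1
Index 1 → Tuesday


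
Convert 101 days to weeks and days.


14 weeks 3 days

Weeks: 101 ÷ 7 = 14 remainder 3


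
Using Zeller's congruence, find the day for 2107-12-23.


Friday

Zeller's congruence:
q=23, m=12, k=7, j=21
h = (23 + ⌊13×13/5⌋ + 7 + ⌊7/4⌋ + ⌊21/4⌋ - 2×21) mod 7
= (23 + 33 + 7 + 1 + 5 - 42) mod 7
= 27 mod 7 = 6
h=6 → Friday


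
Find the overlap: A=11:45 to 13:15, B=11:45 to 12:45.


60 minutes

Meeting A: 705-795 (in minutes from midnight)
Meeting B: 705-765
Overlap start = max(705, 705) = 705
Overlap end = min(795, 765) = 765
Overlap = max(0, 765 - 705) = 60 min


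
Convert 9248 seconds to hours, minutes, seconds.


Hours: 9248 ÷ 3600 = 2 remainder 2048
Minutes: 2048 ÷ 60 = 34 remainder 8
Seconds: 8

2h 34m 8s


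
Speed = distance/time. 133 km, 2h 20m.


57.0 km/h

Distance: 133 km
Time: 2h 20m = 140 min = 140/60 = 7/3 hours
Speed = 133 ÷ (7/3) = 133 × 3 / 7 = 399/7 = 57.0 km/h


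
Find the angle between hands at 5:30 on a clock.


Hour hand = 5×30 + 30×0.5 = 165.0°
Minute hand = 30×6 = 180°
Difference = |165.0 - 180| = 15.0°

15.0°


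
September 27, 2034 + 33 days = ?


Start: September 27, 2034
Add 33 days
September 27 → October 1: 30 - 27 + 1 = 4 days (33 - 4 = 29 left)
October 1 + 29 = October 30, 2034

October 30, 2034


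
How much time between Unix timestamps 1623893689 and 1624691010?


797321 seconds (221.5 hours / 9.23 days)

Difference = 1624691010 - 1623893689 = 797321 seconds
In hours: 797321 / 3600 ≈ 221.5
In days: 797321 / 86400 ≈ 9.23


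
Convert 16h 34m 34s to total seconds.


Hours: 16 × 3600 = 57600
Minutes: 34 × 60 = 2040
Seconds: 34
Total = 57600 + 2040 + 34 = 59674

59674 seconds


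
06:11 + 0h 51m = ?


Start: 371 minutes from midnight
Add: 51 minutes
Total: 422 minutes
Hours: 422 ÷ 60 = 7 remainder 2

07:02


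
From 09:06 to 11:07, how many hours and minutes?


2h 1m

End time in minutes: 11×60 + 7 = 667
Start time in minutes: 9×60 + 6 = 546
Difference = 667 - 546 = 121 minutes
= 2 hours 1 minutes


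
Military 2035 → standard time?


8:35 PM

Hour: 20
20 - 12 = 8 → PM


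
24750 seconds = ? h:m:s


Hours: 24750 ÷ 3600 = 6 remainder 3150
Minutes: 3150 ÷ 60 = 52 remainder 30
Seconds: 30

6h 52m 30s


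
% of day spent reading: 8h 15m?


34.4%

Time: 495 minutes
Day: 1440 minutes
Percentage = (495/1440) × 100 ≈ 34.4%


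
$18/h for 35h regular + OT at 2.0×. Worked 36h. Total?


Regular: 35h × $18 = $630.00
Overtime: 36 - 35 = 1h
OT pay: 1h × $18 × 2.0 = $36.00
Total = $630.00 + $36.00 = $666.00

$666.00


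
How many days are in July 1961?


Month: July (month 7)
July has 31 days

31 days


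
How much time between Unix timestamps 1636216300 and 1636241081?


Difference = 1636241081 - 1636216300 = 24781 seconds
In hours: 24781 / 3600 ≈ 6.9
In days: 24781 / 86400 ≈ 0.29

24781 seconds (6.9 hours / 0.29 days)


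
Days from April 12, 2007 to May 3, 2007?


From April 12, 2007 to May 3, 2007
Rest of April 2007: 30 - 12 = 18
Days into May 2007: 3
Total = 18 + 3 = 21 days

21 days


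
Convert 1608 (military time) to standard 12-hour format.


4:08 PM

Hour: 16
16 - 12 = 4 → PM


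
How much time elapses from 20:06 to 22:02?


End time in minutes: 22×60 + 2 = 1322
Start time in minutes: 20×60 + 6 = 1206
Difference = 1322 - 1206 = 116 minutes
= 1 hours 56 minutes

1h 56m


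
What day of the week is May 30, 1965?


Sunday

Zeller's congruence:
q=30, m=5, k=65, j=19
h = (30 + ⌊13×6/5⌋ + 65 + ⌊65/4⌋ + ⌊19/4⌋ - 2×19) mod 7
= (30 + 15 + 65 + 16 + 4 - 38) mod 7
= 92 mod 7 = 1
h=1 → Sunday


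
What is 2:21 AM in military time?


Input: 2:21 AM
AM hour stays: 2

02:21


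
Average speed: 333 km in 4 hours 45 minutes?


Distance: 333 km
Time: 4h 45m = 285 min = 285/60 = 19/4 hours
Speed = 333 ÷ (19/4) = 333 × 4 / 19 = 1332/19 ≈ 70.1 km/h

70.1 km/h


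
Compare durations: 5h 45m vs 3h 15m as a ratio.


Duration 1: 345 minutes
Duration 2: 195 minutes
Ratio = 345:195
GCD = 15
Simplified = 23:13
As a decimal: 23/13 ≈ 1.77

23:13 (1.77)


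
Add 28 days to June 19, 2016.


Start: June 19, 2016
Add 28 days
June 19 → July 1: 30 - 19 + 1 = 12 days (28 - 12 = 16 left)
July 1 + 16 = July 17, 2016

July 17, 2016


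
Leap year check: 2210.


No

Rules: divisible by 4 AND (not by 100 OR by 400)
2210 ÷ 4 = 552 remainder 2 → not divisible by 4
Not divisible by 4 → not a leap year


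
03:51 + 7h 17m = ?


11:08

Start: 231 minutes from midnight
Add: 437 minutes
Total: 668 minutes
Hours: 668 ÷ 60 = 11 remainder 8


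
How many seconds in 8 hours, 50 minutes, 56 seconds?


Hours: 8 × 3600 = 28800
Minutes: 50 × 60 = 3000
Seconds: 56
Total = 28800 + 3000 + 56 = 31856

31856 seconds


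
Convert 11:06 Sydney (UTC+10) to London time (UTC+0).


01:06

Time difference = UTC+0 - UTC+10 = -10 hours
New hour = (11 -10) mod 24
= 1 mod 24 = 1
Minutes unchanged → 01:06


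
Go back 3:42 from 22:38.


18:56

Start: 1358 minutes from midnight
Subtract: 222 minutes
Remaining: 1358 - 222 = 1136
Hours: 18, Minutes: 56


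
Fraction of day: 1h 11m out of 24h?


Total minutes: 1×60 + 11 = 71
Day = 24×60 = 1440 minutes
Fraction = 71/1440 ≈ 0.0493
As a percentage: 71/1440 × 100 ≈ 4.93%

0.0493 (4.93%)


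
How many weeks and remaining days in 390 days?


55 weeks 5 days

Weeks: 390 ÷ 7 = 55 remainder 5


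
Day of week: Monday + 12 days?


Saturday

Start: Monday (index 0)
(0 + 12) mod 7
= 12 mod 7
= 5
Index 5 → Saturday


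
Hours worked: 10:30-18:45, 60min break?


7h 15m (435 minutes)

Total time = (18×60+45) - (10×60+30)
= 1125 - 630 = 495 min
Minus break: 495 - 60 = 435 min
= 7h 15m


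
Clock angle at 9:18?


Hour hand = 9×30 + 18×0.5 = 279.0°
Minute hand = 18×6 = 108°
Difference = |279.0 - 108| = 171.0°

171.0°


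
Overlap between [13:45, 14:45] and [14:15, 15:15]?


Meeting A: 825-885 (in minutes from midnight)
Meeting B: 855-915
Overlap start = max(825, 855) = 855
Overlap end = min(885, 915) = 885
Overlap = max(0, 885 - 855) = 30 min

30 minutes


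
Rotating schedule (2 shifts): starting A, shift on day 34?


Shifts: A, B
Start: A (index 0)
Day 34: (0 + 34 - 1) mod 2
= 33 mod 2
= 1
Index 1 → shift B

Shift B


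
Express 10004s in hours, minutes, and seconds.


Hours: 10004 ÷ 3600 = 2 remainder 2804
Minutes: 2804 ÷ 60 = 46 remainder 44
Seconds: 44

2h 46m 44s


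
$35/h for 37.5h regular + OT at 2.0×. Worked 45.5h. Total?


$1872.50

Regular: 37.5h × $35 = $1312.50
Overtime: 45.5 - 37.5 = 8.0h
OT pay: 8.0h × $35 × 2.0 = $560.00
Total = $1312.50 + $560.00 = $1872.50


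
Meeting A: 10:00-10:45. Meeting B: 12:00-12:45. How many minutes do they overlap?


0 minutes

Meeting A: 600-645 (in minutes from midnight)
Meeting B: 720-765
Overlap start = max(600, 720) = 720
Overlap end = min(645, 765) = 645
Overlap = max(0, 645 - 720) = 0 min


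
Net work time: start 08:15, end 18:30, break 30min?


9h 45m (585 minutes)

Total time = (18×60+30) - (8×60+15)
= 1110 - 495 = 615 min
Minus break: 615 - 30 = 585 min
= 9h 45m


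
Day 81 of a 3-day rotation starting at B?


Shifts: A, B, C
Start: B (index 1)
Day 81: (1 + 81 - 1) mod 3
= 81 mod 3
= 0
Index 0 → shift A

Shift A


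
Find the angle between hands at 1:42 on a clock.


159.0°

Hour hand = 1×30 + 42×0.5 = 51.0°
Minute hand = 42×6 = 252°
Difference = |51.0 - 252| = 201.0°
Since > 180°: 360 - 201.0 = 159.0°


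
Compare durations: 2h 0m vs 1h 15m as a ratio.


Duration 1: 120 minutes
Duration 2: 75 minutes
Ratio = 120:75
GCD = 15
Simplified = 8:5
As a decimal: 8/5 = 1.60

8:5 (1.60)


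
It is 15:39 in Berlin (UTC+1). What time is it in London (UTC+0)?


Time difference = UTC+0 - UTC+1 = -1 hours
New hour = (15 -1) mod 24
= 14 mod 24 = 14
Minutes unchanged → 14:39

14:39


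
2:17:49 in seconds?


8269 seconds

Hours: 2 × 3600 = 7200
Minutes: 17 × 60 = 1020
Seconds: 49
Total = 7200 + 1020 + 49 = 8269


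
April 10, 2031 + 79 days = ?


Start: April 10, 2031
Add 79 days
April 10 → May 1: 30 - 10 + 1 = 21 days (79 - 21 = 58 left)
May 1 → June 1: 31 - 1 + 1 = 31 days (58 - 31 = 27 left)
June 1 + 27 = June 28, 2031

June 28, 2031


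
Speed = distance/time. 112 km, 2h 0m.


Distance: 112 km
Time: 2 hours
Speed = 112 / 2 = 56.0 km/h

56.0 km/h


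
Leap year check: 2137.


Rules: divisible by 4 AND (not by 100 OR by 400)
2137 ÷ 4 = 534 remainder 1 → not divisible by 4
Not divisible by 4 → not a leap year

No


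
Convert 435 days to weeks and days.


Weeks: 435 ÷ 7 = 62 remainder 1

62 weeks 1 days


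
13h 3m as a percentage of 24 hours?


Total minutes: 13×60 + 3 = 783
Day = 24×60 = 1440 minutes
Fraction = 783/1440 ≈ 0.5438
As a percentage: 783/1440 × 100 ≈ 54.38%

0.5438 (54.38%)


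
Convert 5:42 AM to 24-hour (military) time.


Input: 5:42 AM
AM hour stays: 5

05:42


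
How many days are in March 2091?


31 days

Month: March (month 3)
March has 31 days


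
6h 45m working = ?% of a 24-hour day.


28.1%

Time: 405 minutes
Day: 1440 minutes
Percentage = (405/1440) × 100 ≈ 28.1%


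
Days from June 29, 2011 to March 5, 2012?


250 days

From June 29, 2011 to March 5, 2012
Rest of June 2011: 30 - 29 = 1
Full months: July 31, August 31, September 30, October 31, November 30, December 31, January 31, February 2012 29
Days into March 2012: 5
Total = 1 + 31 + 31 + 30 + 31 + 30 + 31 + 31 + 29 + 5 = 250 days


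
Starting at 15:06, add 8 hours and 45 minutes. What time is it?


Start: 906 minutes from midnight
Add: 525 minutes
Total: 1431 minutes
Hours: 1431 ÷ 60 = 23 remainder 51

23:51


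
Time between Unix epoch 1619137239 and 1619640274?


Difference = 1619640274 - 1619137239 = 503035 seconds
In hours: 503035 / 3600 ≈ 139.7
In days: 503035 / 86400 ≈ 5.82

503035 seconds (139.7 hours / 5.82 days)


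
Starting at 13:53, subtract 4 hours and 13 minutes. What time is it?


09:40

Start: 833 minutes from midnight
Subtract: 253 minutes
Remaining: 833 - 253 = 580
Hours: 9, Minutes: 40


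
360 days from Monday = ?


Start: Monday (index 0)
(0 + 360) mod 7
= 360 mod 7
= 3
Index 3 → Thursday

Thursday


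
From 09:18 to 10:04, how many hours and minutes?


End time in minutes: 10×60 + 4 = 604
Start time in minutes: 9×60 + 18 = 558
Difference = 604 - 558 = 46 minutes
= 0 hours 46 minutes

0h 46m


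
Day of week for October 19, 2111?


Zeller's congruence:
q=19, m=10, k=11, j=21
h = (19 + ⌊13×11/5⌋ + 11 + ⌊11/4⌋ + ⌊21/4⌋ - 2×21) mod 7
= (19 + 28 + 11 + 2 + 5 - 42) mod 7
= 23 mod 7 = 2
h=2 → Monday

Monday


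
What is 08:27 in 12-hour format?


8:27 AM

Hour: 8
8 < 12 → AM


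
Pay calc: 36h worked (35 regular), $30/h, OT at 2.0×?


Regular: 35h × $30 = $1050.00
Overtime: 36 - 35 = 1h
OT pay: 1h × $30 × 2.0 = $60.00
Total = $1050.00 + $60.00 = $1110.00

$1110.00


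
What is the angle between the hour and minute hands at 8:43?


3.5°

Hour hand = 8×30 + 43×0.5 = 261.5°
Minute hand = 43×6 = 258°
Difference = |261.5 - 258| = 3.5°


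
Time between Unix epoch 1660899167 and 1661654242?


Difference = 1661654242 - 1660899167 = 755075 seconds
In hours: 755075 / 3600 ≈ 209.7
In days: 755075 / 86400 ≈ 8.74

755075 seconds (209.7 hours / 8.74 days)


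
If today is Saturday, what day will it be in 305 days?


Wednesday

Start: Saturday (index 5)
(5 + 305) mod 7
= 310 mod 7
= 2
Index 2 → Wednesday


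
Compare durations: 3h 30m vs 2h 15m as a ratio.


14:9 (1.56)

Duration 1: 210 minutes
Duration 2: 135 minutes
Ratio = 210:135
GCD = 15
Simplified = 14:9
As a decimal: 14/9 ≈ 1.56


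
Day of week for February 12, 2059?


Zeller's congruence:
q=12, m=14, k=58, j=20
h = (12 + ⌊13×15/5⌋ + 58 + ⌊58/4⌋ + ⌊20/4⌋ - 2×20) mod 7
= (12 + 39 + 58 + 14 + 5 - 40) mod 7
= 88 mod 7 = 4
h=4 → Wednesday

Wednesday


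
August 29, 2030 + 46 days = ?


October 14, 2030

Start: August 29, 2030
Add 46 days
August 29 → September 1: 31 - 29 + 1 = 3 days (46 - 3 = 43 left)
September 1 → October 1: 30 - 1 + 1 = 30 days (43 - 30 = 13 left)
October 1 + 13 = October 14, 2030


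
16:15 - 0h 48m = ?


15:27

Start: 975 minutes from midnight
Subtract: 48 minutes
Remaining: 975 - 48 = 927
Hours: 15, Minutes: 27


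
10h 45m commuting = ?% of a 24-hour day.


44.8%

Time: 645 minutes
Day: 1440 minutes
Percentage = (645/1440) × 100 ≈ 44.8%


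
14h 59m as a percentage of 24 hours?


Total minutes: 14×60 + 59 = 899
Day = 24×60 = 1440 minutes
Fraction = 899/1440 ≈ 0.6243
As a percentage: 899/1440 × 100 ≈ 62.43%

0.6243 (62.43%)


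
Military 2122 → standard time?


Hour: 21
21 - 12 = 9 → PM

9:22 PM


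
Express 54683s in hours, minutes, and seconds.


Hours: 54683 ÷ 3600 = 15 remainder 683
Minutes: 683 ÷ 60 = 11 remainder 23
Seconds: 23

15h 11m 23s


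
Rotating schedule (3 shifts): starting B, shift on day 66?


Shifts: A, B, C
Start: B (index 1)
Day 66: (1 + 66 - 1) mod 3
= 66 mod 3
= 0
Index 0 → shift A

Shift A


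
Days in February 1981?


28 days

Month: February (month 2)
February: 28 or 29 (leap year)
1981 leap year? No


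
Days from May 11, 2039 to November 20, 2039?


From May 11, 2039 to November 20, 2039
Rest of May 2039: 31 - 11 = 20
Full months: June 30, July 31, August 31, September 30, October 31
Days into November 2039: 20
Total = 20 + 30 + 31 + 31 + 30 + 31 + 20 = 193 days

193 days


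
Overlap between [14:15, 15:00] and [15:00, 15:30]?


Meeting A: 855-900 (in minutes from midnight)
Meeting B: 900-930
Overlap start = max(855, 900) = 900
Overlap end = min(900, 930) = 900
Overlap = max(0, 900 - 900) = 0 min

0 minutes


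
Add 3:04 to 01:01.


Start: 61 minutes from midnight
Add: 184 minutes
Total: 245 minutes
Hours: 245 ÷ 60 = 4 remainder 5

04:05


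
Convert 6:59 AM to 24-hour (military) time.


Input: 6:59 AM
AM hour stays: 6

06:59


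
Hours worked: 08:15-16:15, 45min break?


Total time = (16×60+15) - (8×60+15)
= 975 - 495 = 480 min
Minus break: 480 - 45 = 435 min
= 7h 15m

7h 15m (435 minutes)


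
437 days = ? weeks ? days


62 weeks 3 days

Weeks: 437 ÷ 7 = 62 remainder 3


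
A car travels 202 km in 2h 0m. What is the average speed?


Distance: 202 km
Time: 2 hours
Speed = 202 / 2 = 101.0 km/h

101.0 km/h


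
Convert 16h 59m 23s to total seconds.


Hours: 16 × 3600 = 57600
Minutes: 59 × 60 = 3540
Seconds: 23
Total = 57600 + 3540 + 23 = 61163

61163 seconds


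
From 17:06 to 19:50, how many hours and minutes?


2h 44m

End time in minutes: 19×60 + 50 = 1190
Start time in minutes: 17×60 + 6 = 1026
Difference = 1190 - 1026 = 164 minutes
= 2 hours 44 minutes


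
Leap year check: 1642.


No

Rules: divisible by 4 AND (not by 100 OR by 400)
1642 ÷ 4 = 410 remainder 2 → not divisible by 4
Not divisible by 4 → not a leap year


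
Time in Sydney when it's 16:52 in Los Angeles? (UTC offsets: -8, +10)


10:52 (next day)

Time difference = UTC+10 - UTC-8 = +18 hours
New hour = (16 + 18) mod 24
= 34 mod 24 = 10
Minutes unchanged → 10:52; 34 ≥ 24 → next day


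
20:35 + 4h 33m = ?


01:08 (next day)

Start: 1235 minutes from midnight
Add: 273 minutes
Total: 1508 minutes
Hours: 1508 ÷ 60 = 25 remainder 8
25 ≥ 24 → 25 - 24 = 1 (next day)


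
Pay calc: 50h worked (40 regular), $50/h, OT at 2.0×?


Regular: 40h × $50 = $2000.00
Overtime: 50 - 40 = 10h
OT pay: 10h × $50 × 2.0 = $1000.00
Total = $2000.00 + $1000.00 = $3000.00

$3000.00


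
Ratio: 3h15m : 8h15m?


13:33 (0.39)

Duration 1: 195 minutes
Duration 2: 495 minutes
Ratio = 195:495
GCD = 15
Simplified = 13:33
As a decimal: 13/33 ≈ 0.39


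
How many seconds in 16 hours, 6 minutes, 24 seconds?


57984 seconds

Hours: 16 × 3600 = 57600
Minutes: 6 × 60 = 360
Seconds: 24
Total = 57600 + 360 + 24 = 57984


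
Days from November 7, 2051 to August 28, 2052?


From November 7, 2051 to August 28, 2052
Rest of November 2051: 30 - 7 = 23
Full months: December 31, January 31, February 2052 29, March 31, April 30, May 31, June 30, July 31
Days into August 2052: 28
Total = 23 + 31 + 31 + 29 + 31 + 30 + 31 + 30 + 31 + 28 = 295 days

295 days


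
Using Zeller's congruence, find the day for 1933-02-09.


Zeller's congruence:
q=9, m=14, k=32, j=19
h = (9 + ⌊13×15/5⌋ + 32 + ⌊32/4⌋ + ⌊19/4⌋ - 2×19) mod 7
= (9 + 39 + 32 + 8 + 4 - 38) mod 7
= 54 mod 7 = 5
h=5 → Thursday

Thursday


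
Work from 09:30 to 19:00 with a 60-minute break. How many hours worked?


Total time = (19×60+0) - (9×60+30)
= 1140 - 570 = 570 min
Minus break: 570 - 60 = 510 min
= 8h 30m

8h 30m (510 minutes)


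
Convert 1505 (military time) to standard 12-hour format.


Hour: 15
15 - 12 = 3 → PM

3:05 PM


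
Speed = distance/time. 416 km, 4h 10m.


99.8 km/h

Distance: 416 km
Time: 4h 10m = 250 min = 250/60 = 25/6 hours
Speed = 416 ÷ (25/6) = 416 × 6 / 25 = 2496/25 ≈ 99.8 km/h


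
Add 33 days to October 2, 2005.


November 4, 2005

Start: October 2, 2005
Add 33 days
October 2 → November 1: 31 - 2 + 1 = 30 days (33 - 30 = 3 left)
November 1 + 3 = November 4, 2005


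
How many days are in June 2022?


Month: June (month 6)
June has 30 days

30 days


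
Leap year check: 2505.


No

Rules: divisible by 4 AND (not by 100 OR by 400)
2505 ÷ 4 = 626 remainder 1 → not divisible by 4
Not divisible by 4 → not a leap year


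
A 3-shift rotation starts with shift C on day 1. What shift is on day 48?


Shifts: A, B, C
Start: C (index 2)
Day 48: (2 + 48 - 1) mod 3
= 49 mod 3
= 1
Index 1 → shift B

Shift B


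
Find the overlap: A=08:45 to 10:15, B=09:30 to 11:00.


45 minutes

Meeting A: 525-615 (in minutes from midnight)
Meeting B: 570-660
Overlap start = max(525, 570) = 570
Overlap end = min(615, 660) = 615
Overlap = max(0, 615 - 570) = 45 min


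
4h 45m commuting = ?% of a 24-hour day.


19.8%

Time: 285 minutes
Day: 1440 minutes
Percentage = (285/1440) × 100 ≈ 19.8%


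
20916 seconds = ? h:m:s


5h 48m 36s

Hours: 20916 ÷ 3600 = 5 remainder 2916
Minutes: 2916 ÷ 60 = 48 remainder 36
Seconds: 36


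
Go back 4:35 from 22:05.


17:30

Start: 1325 minutes from midnight
Subtract: 275 minutes
Remaining: 1325 - 275 = 1050
Hours: 17, Minutes: 30


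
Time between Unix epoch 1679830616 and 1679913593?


82977 seconds (23.0 hours / 0.96 days)

Difference = 1679913593 - 1679830616 = 82977 seconds
In hours: 82977 / 3600 ≈ 23.0
In days: 82977 / 86400 ≈ 0.96


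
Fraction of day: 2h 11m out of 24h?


0.0910 (9.10%)

Total minutes: 2×60 + 11 = 131
Day = 24×60 = 1440 minutes
Fraction = 131/1440 ≈ 0.0910
As a percentage: 131/1440 × 100 ≈ 9.10%


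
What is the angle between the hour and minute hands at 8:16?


Hour hand = 8×30 + 16×0.5 = 248.0°
Minute hand = 16×6 = 96°
Difference = |248.0 - 96| = 152.0°

152.0°


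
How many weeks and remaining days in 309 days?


44 weeks 1 days

Weeks: 309 ÷ 7 = 44 remainder 1


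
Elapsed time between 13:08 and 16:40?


3h 32m

End time in minutes: 16×60 + 40 = 1000
Start time in minutes: 13×60 + 8 = 788
Difference = 1000 - 788 = 212 minutes
= 3 hours 32 minutes


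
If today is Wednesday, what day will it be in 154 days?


Start: Wednesday (index 2)
(2 + 154) mod 7
= 156 mod 7
= 2
Index 2 → Wednesday

Wednesday


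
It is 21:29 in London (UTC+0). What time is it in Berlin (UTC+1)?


22:29

Time difference = UTC+1 - UTC+0 = +1 hours
New hour = (21 + 1) mod 24
= 22 mod 24 = 22
Minutes unchanged → 22:29


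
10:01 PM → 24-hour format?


Input: 10:01 PM
PM: 10 + 12 = 22

22:01


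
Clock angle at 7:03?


Hour hand = 7×30 + 3×0.5 = 211.5°
Minute hand = 3×6 = 18°
Difference = |211.5 - 18| = 193.5°
Since > 180°: 360 - 193.5 = 166.5°

166.5°


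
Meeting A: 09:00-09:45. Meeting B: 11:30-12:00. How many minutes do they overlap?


0 minutes

Meeting A: 540-585 (in minutes from midnight)
Meeting B: 690-720
Overlap start = max(540, 690) = 690
Overlap end = min(585, 720) = 585
Overlap = max(0, 585 - 690) = 0 min


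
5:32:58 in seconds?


19978 seconds

Hours: 5 × 3600 = 18000
Minutes: 32 × 60 = 1920
Seconds: 58
Total = 18000 + 1920 + 58 = 19978


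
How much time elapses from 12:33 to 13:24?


0h 51m

End time in minutes: 13×60 + 24 = 804
Start time in minutes: 12×60 + 33 = 753
Difference = 804 - 753 = 51 minutes
= 0 hours 51 minutes


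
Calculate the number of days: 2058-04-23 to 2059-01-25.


From April 23, 2058 to January 25, 2059
Rest of April 2058: 30 - 23 = 7
Full months: May 31, June 30, July 31, August 31, September 30, October 31, November 30, December 31
Days into January 2059: 25
Total = 7 + 31 + 30 + 31 + 31 + 30 + 31 + 30 + 31 + 25 = 277 days

277 days


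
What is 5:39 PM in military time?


Input: 5:39 PM
PM: 5 + 12 = 17

17:39


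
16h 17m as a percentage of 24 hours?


Total minutes: 16×60 + 17 = 977
Day = 24×60 = 1440 minutes
Fraction = 977/1440 ≈ 0.6785
As a percentage: 977/1440 × 100 ≈ 67.85%

0.6785 (67.85%)


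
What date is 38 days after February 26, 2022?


Start: February 26, 2022
Add 38 days
February 26 → March 1: 28 - 26 + 1 = 3 days (38 - 3 = 35 left)
March 1 → April 1: 31 - 1 + 1 = 31 days (35 - 31 = 4 left)
April 1 + 4 = April 5, 2022

April 5, 2022


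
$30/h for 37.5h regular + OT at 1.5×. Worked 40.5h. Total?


$1260.00

Regular: 37.5h × $30 = $1125.00
Overtime: 40.5 - 37.5 = 3.0h
OT pay: 3.0h × $30 × 1.5 = $135.00
Total = $1125.00 + $135.00 = $1260.00


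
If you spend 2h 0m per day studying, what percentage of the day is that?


Time: 120 minutes
Day: 1440 minutes
Percentage = (120/1440) × 100 ≈ 8.3%

8.3%


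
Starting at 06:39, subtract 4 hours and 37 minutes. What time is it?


02:02

Start: 399 minutes from midnight
Subtract: 277 minutes
Remaining: 399 - 277 = 122
Hours: 2, Minutes: 2


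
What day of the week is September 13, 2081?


Zeller's congruence:
q=13, m=9, k=81, j=20
h = (13 + ⌊13×10/5⌋ + 81 + ⌊81/4⌋ + ⌊20/4⌋ - 2×20) mod 7
= (13 + 26 + 81 + 20 + 5 - 40) mod 7
= 105 mod 7 = 0
h=0 → Saturday

Saturday


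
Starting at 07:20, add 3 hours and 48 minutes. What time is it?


11:08

Start: 440 minutes from midnight
Add: 228 minutes
Total: 668 minutes
Hours: 668 ÷ 60 = 11 remainder 8


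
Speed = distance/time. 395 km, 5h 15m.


75.2 km/h

Distance: 395 km
Time: 5h 15m = 315 min = 315/60 = 21/4 hours
Speed = 395 ÷ (21/4) = 395 × 4 / 21 = 1580/21 ≈ 75.2 km/h


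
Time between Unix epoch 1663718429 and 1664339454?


621025 seconds (172.5 hours / 7.19 days)

Difference = 1664339454 - 1663718429 = 621025 seconds
In hours: 621025 / 3600 ≈ 172.5
In days: 621025 / 86400 ≈ 7.19


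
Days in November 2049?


Month: November (month 11)
November has 30 days

30 days


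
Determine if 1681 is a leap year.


Rules: divisible by 4 AND (not by 100 OR by 400)
1681 ÷ 4 = 420 remainder 1 → not divisible by 4
Not divisible by 4 → not a leap year

No


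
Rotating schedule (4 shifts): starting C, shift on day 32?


Shift B

Shifts: A, B, C, D
Start: C (index 2)
Day 32: (2 + 32 - 1) mod 4
= 33 mod 4
= 1
Index 1 → shift B


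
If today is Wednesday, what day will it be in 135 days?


Friday

Start: Wednesday (index 2)
(2 + 135) mod 7
= 137 mod 7
= 4
Index 4 → Friday


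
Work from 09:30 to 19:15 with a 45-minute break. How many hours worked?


Total time = (19×60+15) - (9×60+30)
= 1155 - 570 = 585 min
Minus break: 585 - 45 = 540 min
= 9h 0m

9h 0m (540 minutes)


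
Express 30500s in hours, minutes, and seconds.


8h 28m 20s

Hours: 30500 ÷ 3600 = 8 remainder 1700
Minutes: 1700 ÷ 60 = 28 remainder 20
Seconds: 20


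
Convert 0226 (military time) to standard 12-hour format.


Hour: 2
2 < 12 → AM

2:26 AM


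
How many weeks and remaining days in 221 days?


31 weeks 4 days

Weeks: 221 ÷ 7 = 31 remainder 4


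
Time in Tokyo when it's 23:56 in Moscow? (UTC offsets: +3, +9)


05:56 (next day)

Time difference = UTC+9 - UTC+3 = +6 hours
New hour = (23 + 6) mod 24
= 29 mod 24 = 5
Minutes unchanged → 05:56; 29 ≥ 24 → next day


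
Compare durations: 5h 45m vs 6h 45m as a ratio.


Duration 1: 345 minutes
Duration 2: 405 minutes
Ratio = 345:405
GCD = 15
Simplified = 23:27
As a decimal: 23/27 ≈ 0.85

23:27 (0.85)


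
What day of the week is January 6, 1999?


Zeller's congruence:
q=6, m=13, k=98, j=19
h = (6 + ⌊13×14/5⌋ + 98 + ⌊98/4⌋ + ⌊19/4⌋ - 2×19) mod 7
= (6 + 36 + 98 + 24 + 4 - 38) mod 7
= 130 mod 7 = 4
h=4 → Wednesday

Wednesday


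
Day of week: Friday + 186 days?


Tuesday

Start: Friday (index 4)
(4 + 186) mod 7
= 190 mod 7
= 1
Index 1 → Tuesday


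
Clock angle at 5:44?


92.0°

Hour hand = 5×30 + 44×0.5 = 172.0°
Minute hand = 44×6 = 264°
Difference = |172.0 - 264| = 92.0°


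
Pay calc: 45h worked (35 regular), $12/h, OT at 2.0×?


Regular: 35h × $12 = $420.00
Overtime: 45 - 35 = 10h
OT pay: 10h × $12 × 2.0 = $240.00
Total = $420.00 + $240.00 = $660.00

$660.00


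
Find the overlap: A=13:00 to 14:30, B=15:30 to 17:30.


Meeting A: 780-870 (in minutes from midnight)
Meeting B: 930-1050
Overlap start = max(780, 930) = 930
Overlap end = min(870, 1050) = 870
Overlap = max(0, 870 - 930) = 0 min

0 minutes


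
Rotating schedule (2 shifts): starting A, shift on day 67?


Shift A

Shifts: A, B
Start: A (index 0)
Day 67: (0 + 67 - 1) mod 2
= 66 mod 2
= 0
Index 0 → shift A


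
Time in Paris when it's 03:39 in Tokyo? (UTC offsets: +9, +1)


Time difference = UTC+1 - UTC+9 = -8 hours
New hour = (3 -8) mod 24
= -5 mod 24 = 19
Minutes unchanged → 19:39; -5 < 0 → previous day

19:39 (previous day)


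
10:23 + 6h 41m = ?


Start: 623 minutes from midnight
Add: 401 minutes
Total: 1024 minutes
Hours: 1024 ÷ 60 = 17 remainder 4

17:04


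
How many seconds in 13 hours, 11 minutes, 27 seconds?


Hours: 13 × 3600 = 46800
Minutes: 11 × 60 = 660
Seconds: 27
Total = 46800 + 660 + 27 = 47487

47487 seconds


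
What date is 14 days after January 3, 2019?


January 17, 2019

Start: January 3, 2019
Add 14 days
January 3 + 14 = January 17, 2019


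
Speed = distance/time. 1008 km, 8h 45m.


Distance: 1008 km
Time: 8h 45m = 525 min = 525/60 = 35/4 hours
Speed = 1008 ÷ (35/4) = 1008 × 4 / 35 = 4032/35 = 115.2 km/h

115.2 km/h


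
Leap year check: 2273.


Rules: divisible by 4 AND (not by 100 OR by 400)
2273 ÷ 4 = 568 remainder 1 → not divisible by 4
Not divisible by 4 → not a leap year

No


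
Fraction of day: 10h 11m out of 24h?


0.4243 (42.43%)

Total minutes: 10×60 + 11 = 611
Day = 24×60 = 1440 minutes
Fraction = 611/1440 ≈ 0.4243
As a percentage: 611/1440 × 100 ≈ 42.43%


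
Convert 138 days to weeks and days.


Weeks: 138 ÷ 7 = 19 remainder 5

19 weeks 5 days


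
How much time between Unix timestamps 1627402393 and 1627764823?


Difference = 1627764823 - 1627402393 = 362430 seconds
In hours: 362430 / 3600 ≈ 100.7
In days: 362430 / 86400 ≈ 4.19

362430 seconds (100.7 hours / 4.19 days)


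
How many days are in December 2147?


Month: December (month 12)
December has 31 days

31 days


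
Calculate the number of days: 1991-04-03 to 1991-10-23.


203 days

From April 3, 1991 to October 23, 1991
Rest of April 1991: 30 - 3 = 27
Full months: May 31, June 30, July 31, August 31, September 30
Days into October 1991: 23
Total = 27 + 31 + 30 + 31 + 31 + 30 + 23 = 203 days


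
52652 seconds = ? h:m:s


14h 37m 32s

Hours: 52652 ÷ 3600 = 14 remainder 2252
Minutes: 2252 ÷ 60 = 37 remainder 32
Seconds: 32


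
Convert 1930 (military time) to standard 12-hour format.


Hour: 19
19 - 12 = 7 → PM

7:30 PM


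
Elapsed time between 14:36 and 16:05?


End time in minutes: 16×60 + 5 = 965
Start time in minutes: 14×60 + 36 = 876
Difference = 965 - 876 = 89 minutes
= 1 hours 29 minutes

1h 29m


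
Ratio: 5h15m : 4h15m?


Duration 1: 315 minutes
Duration 2: 255 minutes
Ratio = 315:255
GCD = 15
Simplified = 21:17
As a decimal: 21/17 ≈ 1.24

21:17 (1.24)


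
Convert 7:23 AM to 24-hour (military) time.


07:23

Input: 7:23 AM
AM hour stays: 7


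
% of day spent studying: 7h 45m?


Time: 465 minutes
Day: 1440 minutes
Percentage = (465/1440) × 100 ≈ 32.3%

32.3%


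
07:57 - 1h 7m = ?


06:50

Start: 477 minutes from midnight
Subtract: 67 minutes
Remaining: 477 - 67 = 410
Hours: 6, Minutes: 50


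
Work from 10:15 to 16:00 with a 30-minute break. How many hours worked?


Total time = (16×60+0) - (10×60+15)
= 960 - 615 = 345 min
Minus break: 345 - 30 = 315 min
= 5h 15m

5h 15m (315 minutes)


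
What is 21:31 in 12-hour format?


9:31 PM

Hour: 21
21 - 12 = 9 → PM


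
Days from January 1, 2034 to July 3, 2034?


183 days

From January 1, 2034 to July 3, 2034
Rest of January 2034: 31 - 1 = 30
Full months: February 2034 28, March 31, April 30, May 31, June 30
Days into July 2034: 3
Total = 30 + 28 + 31 + 30 + 31 + 30 + 3 = 183 days


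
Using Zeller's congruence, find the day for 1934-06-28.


Zeller's congruence:
q=28, m=6, k=34, j=19
h = (28 + ⌊13×7/5⌋ + 34 + ⌊34/4⌋ + ⌊19/4⌋ - 2×19) mod 7
= (28 + 18 + 34 + 8 + 4 - 38) mod 7
= 54 mod 7 = 5
h=5 → Thursday

Thursday


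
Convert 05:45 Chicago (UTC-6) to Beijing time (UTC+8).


19:45

Time difference = UTC+8 - UTC-6 = +14 hours
New hour = (5 + 14) mod 24
= 19 mod 24 = 19
Minutes unchanged → 19:45


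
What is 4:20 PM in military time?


Input: 4:20 PM
PM: 4 + 12 = 16

16:20


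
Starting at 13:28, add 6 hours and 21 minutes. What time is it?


19:49

Start: 808 minutes from midnight
Add: 381 minutes
Total: 1189 minutes
Hours: 1189 ÷ 60 = 19 remainder 49


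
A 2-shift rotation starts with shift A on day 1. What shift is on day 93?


Shift A

Shifts: A, B
Start: A (index 0)
Day 93: (0 + 93 - 1) mod 2
= 92 mod 2
= 0
Index 0 → shift A


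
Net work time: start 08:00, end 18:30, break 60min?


9h 30m (570 minutes)

Total time = (18×60+30) - (8×60+0)
= 1110 - 480 = 630 min
Minus break: 630 - 60 = 570 min
= 9h 30m


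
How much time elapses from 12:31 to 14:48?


End time in minutes: 14×60 + 48 = 888
Start time in minutes: 12×60 + 31 = 751
Difference = 888 - 751 = 137 minutes
= 2 hours 17 minutes

2h 17m


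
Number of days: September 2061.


30 days

Month: September (month 9)
September has 30 days


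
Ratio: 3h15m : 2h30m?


Duration 1: 195 minutes
Duration 2: 150 minutes
Ratio = 195:150
GCD = 15
Simplified = 13:10
As a decimal: 13/10 = 1.30

13:10 (1.30)


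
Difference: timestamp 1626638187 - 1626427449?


Difference = 1626638187 - 1626427449 = 210738 seconds
In hours: 210738 / 3600 ≈ 58.5
In days: 210738 / 86400 ≈ 2.44

210738 seconds (58.5 hours / 2.44 days)


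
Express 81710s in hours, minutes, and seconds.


Hours: 81710 ÷ 3600 = 22 remainder 2510
Minutes: 2510 ÷ 60 = 41 remainder 50
Seconds: 50

22h 41m 50s


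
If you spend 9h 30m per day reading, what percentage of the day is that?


39.6%

Time: 570 minutes
Day: 1440 minutes
Percentage = (570/1440) × 100 ≈ 39.6%


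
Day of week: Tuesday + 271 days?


Start: Tuesday (index 1)
(1 + 271) mod 7
= 272 mod 7
= 6
Index 6 → Sunday

Sunday


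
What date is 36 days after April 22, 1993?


Start: April 22, 1993
Add 36 days
April 22 → May 1: 30 - 22 + 1 = 9 days (36 - 9 = 27 left)
May 1 + 27 = May 28, 1993

May 28, 1993


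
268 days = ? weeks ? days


38 weeks 2 days

Weeks: 268 ÷ 7 = 38 remainder 2


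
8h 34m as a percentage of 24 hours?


Total minutes: 8×60 + 34 = 514
Day = 24×60 = 1440 minutes
Fraction = 514/1440 ≈ 0.3569
As a percentage: 514/1440 × 100 ≈ 35.69%

0.3569 (35.69%)


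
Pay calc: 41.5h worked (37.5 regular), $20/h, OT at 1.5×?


$870.00

Regular: 37.5h × $20 = $750.00
Overtime: 41.5 - 37.5 = 4.0h
OT pay: 4.0h × $20 × 1.5 = $120.00
Total = $750.00 + $120.00 = $870.00


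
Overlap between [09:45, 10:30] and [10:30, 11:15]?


0 minutes

Meeting A: 585-630 (in minutes from midnight)
Meeting B: 630-675
Overlap start = max(585, 630) = 630
Overlap end = min(630, 675) = 630
Overlap = max(0, 630 - 630) = 0 min


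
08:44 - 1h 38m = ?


Start: 524 minutes from midnight
Subtract: 98 minutes
Remaining: 524 - 98 = 426
Hours: 7, Minutes: 6

07:06


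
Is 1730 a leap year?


No

Rules: divisible by 4 AND (not by 100 OR by 400)
1730 ÷ 4 = 432 remainder 2 → not divisible by 4
Not divisible by 4 → not a leap year


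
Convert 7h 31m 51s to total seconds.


Hours: 7 × 3600 = 25200
Minutes: 31 × 60 = 1860
Seconds: 51
Total = 25200 + 1860 + 51 = 27111

27111 seconds


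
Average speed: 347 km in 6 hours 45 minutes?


51.4 km/h

Distance: 347 km
Time: 6h 45m = 405 min = 405/60 = 27/4 hours
Speed = 347 ÷ (27/4) = 347 × 4 / 27 = 1388/27 ≈ 51.4 km/h


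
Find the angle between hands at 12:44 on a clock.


Hour hand (12 ≡ 0 on the dial): 0×30 + 44×0.5 = 22.0°
Minute hand = 44×6 = 264°
Difference = |22.0 - 264| = 242.0°
Since > 180°: 360 - 242.0 = 118.0°

118.0°


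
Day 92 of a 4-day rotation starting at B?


Shifts: A, B, C, D
Start: B (index 1)
Day 92: (1 + 92 - 1) mod 4
= 92 mod 4
= 0
Index 0 → shift A

Shift A


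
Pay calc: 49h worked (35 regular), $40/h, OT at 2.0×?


$2520.00

Regular: 35h × $40 = $1400.00
Overtime: 49 - 35 = 14h
OT pay: 14h × $40 × 2.0 = $1120.00
Total = $1400.00 + $1120.00 = $2520.00


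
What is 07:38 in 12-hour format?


7:38 AM

Hour: 7
7 < 12 → AM


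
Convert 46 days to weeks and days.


Weeks: 46 ÷ 7 = 6 remainder 4

6 weeks 4 days


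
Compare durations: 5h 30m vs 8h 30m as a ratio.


11:17 (0.65)

Duration 1: 330 minutes
Duration 2: 510 minutes
Ratio = 330:510
GCD = 30
Simplified = 11:17
As a decimal: 11/17 ≈ 0.65


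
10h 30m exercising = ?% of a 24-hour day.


43.8%

Time: 630 minutes
Day: 1440 minutes
Percentage = (630/1440) × 100 ≈ 43.8%


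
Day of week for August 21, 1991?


Wednesday

Zeller's congruence:
q=21, m=8, k=91, j=19
h = (21 + ⌊13×9/5⌋ + 91 + ⌊91/4⌋ + ⌊19/4⌋ - 2×19) mod 7
= (21 + 23 + 91 + 22 + 4 - 38) mod 7
= 123 mod 7 = 4
h=4 → Wednesday


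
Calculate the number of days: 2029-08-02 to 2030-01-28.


From August 2, 2029 to January 28, 2030
Rest of August 2029: 31 - 2 = 29
Full months: September 30, October 31, November 30, December 31
Days into January 2030: 28
Total = 29 + 30 + 31 + 30 + 31 + 28 = 179 days

179 days


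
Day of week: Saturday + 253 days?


Sunday

Start: Saturday (index 5)
(5 + 253) mod 7
= 258 mod 7
= 6
Index 6 → Sunday


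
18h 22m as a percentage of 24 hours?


0.7653 (76.53%)

Total minutes: 18×60 + 22 = 1102
Day = 24×60 = 1440 minutes
Fraction = 1102/1440 ≈ 0.7653
As a percentage: 1102/1440 × 100 ≈ 76.53%


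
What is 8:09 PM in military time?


Input: 8:09 PM
PM: 8 + 12 = 20

20:09


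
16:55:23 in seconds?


Hours: 16 × 3600 = 57600
Minutes: 55 × 60 = 3300
Seconds: 23
Total = 57600 + 3300 + 23 = 60923

60923 seconds


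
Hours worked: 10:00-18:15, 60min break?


Total time = (18×60+15) - (10×60+0)
= 1095 - 600 = 495 min
Minus break: 495 - 60 = 435 min
= 7h 15m

7h 15m (435 minutes)


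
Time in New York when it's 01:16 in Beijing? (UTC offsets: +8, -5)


12:16 (previous day)

Time difference = UTC-5 - UTC+8 = -13 hours
New hour = (1 -13) mod 24
= -12 mod 24 = 12
Minutes unchanged → 12:16; -12 < 0 → previous day


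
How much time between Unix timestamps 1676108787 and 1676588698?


Difference = 1676588698 - 1676108787 = 479911 seconds
In hours: 479911 / 3600 ≈ 133.3
In days: 479911 / 86400 ≈ 5.55

479911 seconds (133.3 hours / 5.55 days)
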